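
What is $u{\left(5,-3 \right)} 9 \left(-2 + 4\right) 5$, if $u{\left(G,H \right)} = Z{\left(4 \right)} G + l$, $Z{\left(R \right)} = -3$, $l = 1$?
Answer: $-1260$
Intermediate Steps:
$u{\left(G,H \right)} = 1 - 3 G$ ($u{\left(G,H \right)} = - 3 G + 1 = 1 - 3 G$)
$u{\left(5,-3 \right)} 9 \left(-2 + 4\right) 5 = \left(1 - 15\right) 9 \left(-2 + 4\right) 5 = \left(1 - 15\right) 9 \cdot 2 \cdot 5 = \left(-14\right) 9 \cdot 10 = \left(-126\right) 10 = -1260$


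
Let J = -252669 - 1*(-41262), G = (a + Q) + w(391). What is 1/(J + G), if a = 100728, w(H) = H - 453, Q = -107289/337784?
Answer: -337784/37406645233 ≈ -9.0300e-6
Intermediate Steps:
Q = -107289/337784 (Q = -107289*1/337784 = -107289/337784 ≈ -0.31763)
w(H) = -453 + H
G = 34003256855/337784 (G = (100728 - 107289/337784) + (-453 + 391) = 34024199463/337784 - 62 = 34003256855/337784 ≈ 1.0067e+5)
J = -211407 (J = -252669 + 41262 = -211407)
1/(J + G) = 1/(-211407 + 34003256855/337784) = 1/(-37406645233/337784) = -337784/37406645233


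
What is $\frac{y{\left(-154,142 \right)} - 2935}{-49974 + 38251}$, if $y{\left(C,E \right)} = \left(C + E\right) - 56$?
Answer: $\frac{3003}{11723} \approx 0.25616$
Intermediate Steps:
$y{\left(C,E \right)} = -56 + C + E$
$\frac{y{\left(-154,142 \right)} - 2935}{-49974 + 38251} = \frac{\left(-56 - 154 + 142\right) - 2935}{-49974 + 38251} = \frac{-68 - 2935}{-11723} = \left(-3003\right) \left(- \frac{1}{11723}\right) = \frac{3003}{11723}$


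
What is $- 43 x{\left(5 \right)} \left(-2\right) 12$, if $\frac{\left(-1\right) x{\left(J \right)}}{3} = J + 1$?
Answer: $-18576$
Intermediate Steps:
$x{\left(J \right)} = -3 - 3 J$ ($x{\left(J \right)} = - 3 \left(J + 1\right) = - 3 \left(1 + J\right) = -3 - 3 J$)
$- 43 x{\left(5 \right)} \left(-2\right) 12 = - 43 \left(-3 - 15\right) \left(-2\right) 12 = - 43 \left(\left(-18\right) \left(-2\right)\right) 12 = \left(-43\right) 36 \cdot 12 = \left(-1548\right) 12 = -18576$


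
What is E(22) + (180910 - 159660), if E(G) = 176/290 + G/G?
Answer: 3081483/145 ≈ 21252.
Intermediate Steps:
E(G) = 233/145 (E(G) = 176*(1/290) + 1 = 88/145 + 1 = 233/145)
E(22) + (180910 - 159660) = 233/145 + (180910 - 159660) = 233/145 + 21250 = 3081483/145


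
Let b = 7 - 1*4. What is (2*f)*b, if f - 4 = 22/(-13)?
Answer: 180/13 ≈ 13.846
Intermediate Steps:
b = 3 (b = 7 - 4 = 3)
f = 30/13 (f = 4 + 22/(-13) = 4 + 22*(-1/13) = 4 - 22/13 = 30/13 ≈ 2.3077)
(2*f)*b = (2*(30/13))*3 = (60/13)*3 = 180/13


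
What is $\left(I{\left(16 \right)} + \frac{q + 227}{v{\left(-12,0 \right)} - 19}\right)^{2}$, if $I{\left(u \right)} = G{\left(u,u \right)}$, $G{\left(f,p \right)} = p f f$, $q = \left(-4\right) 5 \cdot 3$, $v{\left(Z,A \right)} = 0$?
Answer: $\frac{6030609649}{361} \approx 1.6705 \cdot 10^{7}$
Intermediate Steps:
$q = -60$ ($q = \left(-20\right) 3 = -60$)
$G{\left(f,p \right)} = p f^{2}$ ($G{\left(f,p \right)} = f p f = p f^{2}$)
$I{\left(u \right)} = u^{3}$ ($I{\left(u \right)} = u u^{2} = u^{3}$)
$\left(I{\left(16 \right)} + \frac{q + 227}{v{\left(-12,0 \right)} - 19}\right)^{2} = \left(16^{3} + \frac{-60 + 227}{0 - 19}\right)^{2} = \left(4096 + \frac{167}{-19}\right)^{2} = \left(4096 + 167 \left(- \frac{1}{19}\right)\right)^{2} = \left(4096 - \frac{167}{19}\right)^{2} = \left(\frac{77657}{19}\right)^{2} = \frac{6030609649}{361}$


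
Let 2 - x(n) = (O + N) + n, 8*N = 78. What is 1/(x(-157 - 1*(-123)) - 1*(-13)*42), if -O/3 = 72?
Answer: 4/3153 ≈ 0.0012686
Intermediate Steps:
N = 39/4 (N = (⅛)*78 = 39/4 ≈ 9.7500)
O = -216 (O = -3*72 = -216)
x(n) = 833/4 - n (x(n) = 2 - ((-216 + 39/4) + n) = 2 - (-825/4 + n) = 2 + (825/4 - n) = 833/4 - n)
1/(x(-157 - 1*(-123)) - 1*(-13)*42) = 1/((833/4 - (-157 - 1*(-123))) - 1*(-13)*42) = 1/((833/4 - (-157 + 123)) + 13*42) = 1/((833/4 - 1*(-34)) + 546) = 1/((833/4 + 34) + 546) = 1/(969/4 + 546) = 1/(3153/4) = 4/3153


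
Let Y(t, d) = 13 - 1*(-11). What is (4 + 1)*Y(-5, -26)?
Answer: 120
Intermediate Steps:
Y(t, d) = 24 (Y(t, d) = 13 + 11 = 24)
(4 + 1)*Y(-5, -26) = (4 + 1)*24 = 5*24 = 120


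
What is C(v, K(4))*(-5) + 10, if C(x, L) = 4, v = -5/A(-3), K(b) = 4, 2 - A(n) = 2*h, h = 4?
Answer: -10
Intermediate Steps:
A(n) = -6 (A(n) = 2 - 2*4 = 2 - 1*8 = 2 - 8 = -6)
v = 5/6 (v = -5/(-6) = -5*(-1/6) = 5/6 ≈ 0.83333)
C(v, K(4))*(-5) + 10 = 4*(-5) + 10 = -20 + 10 = -10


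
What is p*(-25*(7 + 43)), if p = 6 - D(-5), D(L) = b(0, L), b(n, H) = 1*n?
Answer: -7500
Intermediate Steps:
b(n, H) = n
D(L) = 0
p = 6 (p = 6 - 1*0 = 6 + 0 = 6)
p*(-25*(7 + 43)) = 6*(-25*(7 + 43)) = 6*(-25*50) = 6*(-1250) = -7500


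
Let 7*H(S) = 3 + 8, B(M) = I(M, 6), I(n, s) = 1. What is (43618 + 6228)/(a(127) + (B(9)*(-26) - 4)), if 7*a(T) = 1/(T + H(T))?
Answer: -44861400/26999 ≈ -1661.6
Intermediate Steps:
B(M) = 1
H(S) = 11/7 (H(S) = (3 + 8)/7 = (1/7)*11 = 11/7)
a(T) = 1/(7*(11/7 + T)) (a(T) = 1/(7*(T + 11/7)) = 1/(7*(11/7 + T)))
(43618 + 6228)/(a(127) + (B(9)*(-26) - 4)) = (43618 + 6228)/(1/(11 + 7*127) + (1*(-26) - 4)) = 49846/(1/(11 + 889) + (-26 - 4)) = 49846/(1/900 - 30) = 49846/(-26999/900) = 49846*(-900/26999) = -44861400/26999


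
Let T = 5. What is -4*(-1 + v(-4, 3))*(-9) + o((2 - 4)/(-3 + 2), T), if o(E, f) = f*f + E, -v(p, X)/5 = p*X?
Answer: 2151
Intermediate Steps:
v(p, X) = -5*X*p (v(p, X) = -5*p*X = -5*X*p)
o(E, f) = E + f² (o(E, f) = f² + E = E + f²)
-4*(-1 + v(-4, 3))*(-9) + o((2 - 4)/(-3 + 2), T) = -4*(-1 - 5*3*(-4))*(-9) + ((2 - 4)/(-3 + 2) + 5²) = -4*(-1 + 60)*(-9) + (-2/(-1) + 25) = -4*59*(-9) + (-2*(-1) + 25) = -236*(-9) + (2 + 25) = 2124 + 27 = 2151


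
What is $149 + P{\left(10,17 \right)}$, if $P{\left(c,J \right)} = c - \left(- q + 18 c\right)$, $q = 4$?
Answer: $-17$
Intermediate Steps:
$P{\left(c,J \right)} = 4 - 17 c$ ($P{\left(c,J \right)} = c - \left(-4 + 18 c\right) = 4 - 17 c$)
$149 + P{\left(10,17 \right)} = 149 + \left(4 - 170\right) = 149 - 166 = -17$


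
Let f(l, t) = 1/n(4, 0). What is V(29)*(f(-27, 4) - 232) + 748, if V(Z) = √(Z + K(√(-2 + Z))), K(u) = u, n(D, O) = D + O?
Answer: 748 - 927*√(29 + 3*√3)/4 ≈ -607.22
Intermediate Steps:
V(Z) = √(Z + √(-2 + Z))
f(l, t) = ¼ (f(l, t) = 1/(4 + 0) = 1/4 = ¼)
V(29)*(f(-27, 4) - 232) + 748 = √(29 + √(-2 + 29))*(¼ - 232) + 748 = √(29 + √27)*(-927/4) + 748 = √(29 + 3*√3)*(-927/4) + 748 = -927*√(29 + 3*√3)/4 + 748 = 748 - 927*√(29 + 3*√3)/4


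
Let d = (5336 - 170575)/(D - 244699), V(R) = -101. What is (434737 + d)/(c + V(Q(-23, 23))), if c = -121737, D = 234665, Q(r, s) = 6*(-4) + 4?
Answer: -4362316297/1222522492 ≈ -3.5683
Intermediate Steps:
Q(r, s) = -20 (Q(r, s) = -24 + 4 = -20)
d = 165239/10034 (d = (5336 - 170575)/(234665 - 244699) = -165239/(-10034) = -165239*(-1/10034) = 165239/10034 ≈ 16.468)
(434737 + d)/(c + V(Q(-23, 23))) = (434737 + 165239/10034)/(-121737 - 101) = (4362316297/10034)/(-121838) = (4362316297/10034)*(-1/121838) = -4362316297/1222522492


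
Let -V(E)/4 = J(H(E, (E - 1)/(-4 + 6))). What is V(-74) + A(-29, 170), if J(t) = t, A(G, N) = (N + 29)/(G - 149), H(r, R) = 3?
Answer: -2335/178 ≈ -13.118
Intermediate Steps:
A(G, N) = (29 + N)/(-149 + G)
V(E) = -12 (V(E) = -4*3 = -12)
V(-74) + A(-29, 170) = -12 + (29 + 170)/(-149 - 29) = -12 + 199/(-178) = -12 - 1/178*199 = -12 - 199/178 = -2335/178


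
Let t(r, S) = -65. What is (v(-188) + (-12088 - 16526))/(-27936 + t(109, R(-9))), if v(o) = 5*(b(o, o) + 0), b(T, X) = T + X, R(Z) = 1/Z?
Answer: 30494/28001 ≈ 1.0890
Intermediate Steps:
v(o) = 10*o (v(o) = 5*((o + o) + 0) = 5*(2*o + 0) = 5*(2*o) = 10*o)
(v(-188) + (-12088 - 16526))/(-27936 + t(109, R(-9))) = (10*(-188) + (-12088 - 16526))/(-27936 - 65) = (-1880 - 28614)/(-28001) = -30494*(-1/28001) = 30494/28001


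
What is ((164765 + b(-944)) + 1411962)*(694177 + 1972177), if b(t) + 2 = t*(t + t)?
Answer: 8956275086938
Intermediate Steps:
b(t) = -2 + 2*t**2 (b(t) = -2 + t*(t + t) = -2 + t*(2*t) = -2 + 2*t**2)
((164765 + b(-944)) + 1411962)*(694177 + 1972177) = ((164765 + (-2 + 2*(-944)**2)) + 1411962)*(694177 + 1972177) = ((164765 + (-2 + 2*891136)) + 1411962)*2666354 = ((164765 + (-2 + 1782272)) + 1411962)*2666354 = ((164765 + 1782270) + 1411962)*2666354 = (1947035 + 1411962)*2666354 = 3358997*2666354 = 8956275086938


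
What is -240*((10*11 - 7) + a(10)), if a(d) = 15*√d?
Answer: -24720 - 3600*√10 ≈ -36104.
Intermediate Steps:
-240*((10*11 - 7) + a(10)) = -240*((10*11 - 7) + 15*√10) = -240*((110 - 7) + 15*√10) = -240*(103 + 15*√10) = -24720 - 3600*√10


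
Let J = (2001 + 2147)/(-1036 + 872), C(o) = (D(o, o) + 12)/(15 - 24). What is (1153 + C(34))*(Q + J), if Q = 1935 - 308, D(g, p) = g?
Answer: 226145590/123 ≈ 1.8386e+6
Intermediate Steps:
Q = 1627
C(o) = -4/3 - o/9 (C(o) = (o + 12)/(15 - 24) = (12 + o)/(-9) = (12 + o)*(-1/9) = -4/3 - o/9)
J = -1037/41 (J = 4148/(-164) = 4148*(-1/164) = -1037/41 ≈ -25.293)
(1153 + C(34))*(Q + J) = (1153 + (-4/3 - 1/9*34))*(1627 - 1037/41) = (1153 + (-4/3 - 34/9))*(65670/41) = (1153 - 46/9)*(65670/41) = (10331/9)*(65670/41) = 226145590/123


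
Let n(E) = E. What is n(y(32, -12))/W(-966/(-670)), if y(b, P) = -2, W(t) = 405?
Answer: -2/405 ≈ -0.0049383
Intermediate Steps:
n(y(32, -12))/W(-966/(-670)) = -2/405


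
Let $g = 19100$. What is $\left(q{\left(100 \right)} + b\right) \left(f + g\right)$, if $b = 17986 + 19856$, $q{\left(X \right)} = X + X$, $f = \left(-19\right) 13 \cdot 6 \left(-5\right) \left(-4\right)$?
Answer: $-400962680$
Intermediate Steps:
$f = -29640$ ($f = - 247 \left(\left(-30\right) \left(-4\right)\right) = \left(-247\right) 120 = -29640$)
$q{\left(X \right)} = 2 X$
$b = 37842$
$\left(q{\left(100 \right)} + b\right) \left(f + g\right) = \left(2 \cdot 100 + 37842\right) \left(-29640 + 19100\right) = \left(200 + 37842\right) \left(-10540\right) = 38042 \left(-10540\right) = -400962680$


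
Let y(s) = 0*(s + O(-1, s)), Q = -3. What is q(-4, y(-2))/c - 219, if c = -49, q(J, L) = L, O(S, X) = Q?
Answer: -219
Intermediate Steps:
O(S, X) = -3
y(s) = 0 (y(s) = 0*(s - 3) = 0*(-3 + s) = 0)
q(-4, y(-2))/c - 219 = 0/(-49) - 219 = 0*(-1/49) - 219 = 0 - 219 = -219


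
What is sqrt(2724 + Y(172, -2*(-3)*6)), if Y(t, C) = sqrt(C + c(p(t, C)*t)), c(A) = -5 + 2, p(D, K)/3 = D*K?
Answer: sqrt(2724 + sqrt(33)) ≈ 52.247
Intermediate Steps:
p(D, K) = 3*D*K (p(D, K) = 3*(D*K) = 3*D*K)
c(A) = -3
Y(t, C) = sqrt(-3 + C) (Y(t, C) = sqrt(C - 3) = sqrt(-3 + C))
sqrt(2724 + Y(172, -2*(-3)*6)) = sqrt(2724 + sqrt(-3 - 2*(-3)*6)) = sqrt(2724 + sqrt(-3 + 6*6)) = sqrt(2724 + sqrt(-3 + 36)) = sqrt(2724 + sqrt(33))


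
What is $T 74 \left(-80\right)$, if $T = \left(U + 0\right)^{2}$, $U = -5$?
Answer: $-148000$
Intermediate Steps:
$T = 25$ ($T = \left(-5 + 0\right)^{2} = \left(-5\right)^{2} = 25$)
$T 74 \left(-80\right) = 25 \cdot 74 \left(-80\right) = 1850 \left(-80\right) = -148000$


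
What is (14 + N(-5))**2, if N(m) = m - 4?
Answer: 25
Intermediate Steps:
N(m) = -4 + m
(14 + N(-5))**2 = (14 + (-4 - 5))**2 = (14 - 9)**2 = 5**2 = 25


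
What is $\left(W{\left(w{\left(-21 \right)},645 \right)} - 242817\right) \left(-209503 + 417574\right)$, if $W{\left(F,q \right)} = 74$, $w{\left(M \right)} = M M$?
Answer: $-50507778753$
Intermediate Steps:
$w{\left(M \right)} = M^{2}$
$\left(W{\left(w{\left(-21 \right)},645 \right)} - 242817\right) \left(-209503 + 417574\right) = \left(74 - 242817\right) \left(-209503 + 417574\right) = \left(-242743\right) 208071 = -50507778753$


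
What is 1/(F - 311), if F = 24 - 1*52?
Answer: -1/339 ≈ -0.0029499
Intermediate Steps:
F = -28 (F = 24 - 52 = -28)
1/(F - 311) = 1/(-28 - 311) = 1/(-339) = -1/339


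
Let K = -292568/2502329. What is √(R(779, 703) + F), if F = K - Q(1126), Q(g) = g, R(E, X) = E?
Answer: I*√2173524798602499/2502329 ≈ 18.631*I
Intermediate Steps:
K = -292568/2502329 (K = -292568*1/2502329 = -292568/2502329 ≈ -0.11692)
F = -2817915022/2502329 (F = -292568/2502329 - 1*1126 = -292568/2502329 - 1126 = -2817915022/2502329 ≈ -1126.1)
√(R(779, 703) + F) = √(779 - 2817915022/2502329) = √(-868600731/2502329) = I*√2173524798602499/2502329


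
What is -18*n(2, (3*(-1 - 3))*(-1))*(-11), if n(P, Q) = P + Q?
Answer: 2772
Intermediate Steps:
-18*n(2, (3*(-1 - 3))*(-1))*(-11) = -18*(2 + (3*(-1 - 3))*(-1))*(-11) = -18*(2 + (3*(-4))*(-1))*(-11) = -18*(2 - 12*(-1))*(-11) = -18*(2 + 12)*(-11) = -18*14*(-11) = -252*(-11) = 2772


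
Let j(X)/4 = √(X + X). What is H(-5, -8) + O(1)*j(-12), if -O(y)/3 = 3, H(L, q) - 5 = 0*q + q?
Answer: -3 - 72*I*√6 ≈ -3.0 - 176.36*I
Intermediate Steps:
H(L, q) = 5 + q (H(L, q) = 5 + (0*q + q) = 5 + (0 + q) = 5 + q)
j(X) = 4*√2*√X (j(X) = 4*√(X + X) = 4*√(2*X) = 4*(√2*√X) = 4*√2*√X)
O(y) = -9 (O(y) = -3*3 = -9)
H(-5, -8) + O(1)*j(-12) = (5 - 8) - 36*√2*√(-12) = -3 - 36*√2*2*I*√3 = -3 - 72*I*√6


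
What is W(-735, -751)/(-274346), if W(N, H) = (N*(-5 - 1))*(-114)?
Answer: 251370/137173 ≈ 1.8325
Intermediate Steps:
W(N, H) = 684*N (W(N, H) = (N*(-6))*(-114) = -6*N*(-114) = 684*N)
W(-735, -751)/(-274346) = (684*(-735))/(-274346) = -502740*(-1/274346) = 251370/137173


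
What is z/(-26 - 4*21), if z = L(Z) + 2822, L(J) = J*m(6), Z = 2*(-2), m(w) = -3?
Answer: -1417/55 ≈ -25.764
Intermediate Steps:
Z = -4
L(J) = -3*J (L(J) = J*(-3) = -3*J)
z = 2834 (z = -3*(-4) + 2822 = 12 + 2822 = 2834)
z/(-26 - 4*21) = 2834/(-26 - 4*21) = 2834/(-26 - 84) = 2834/(-110) = 2834*(-1/110) = -1417/55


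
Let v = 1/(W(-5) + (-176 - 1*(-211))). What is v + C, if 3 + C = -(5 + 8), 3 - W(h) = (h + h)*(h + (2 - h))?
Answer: -927/58 ≈ -15.983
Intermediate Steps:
W(h) = 3 - 4*h (W(h) = 3 - (h + h)*(h + (2 - h)) = 3 - 2*h*2 = 3 - 4*h)
C = -16 (C = -3 - (5 + 8) = -3 - 1*13 = -3 - 13 = -16)
v = 1/58 (v = 1/((3 - 4*(-5)) + (-176 - 1*(-211))) = 1/((3 + 20) + (-176 + 211)) = 1/(23 + 35) = 1/58 ≈ 0.017241)
v + C = 1/58 - 16 = -927/58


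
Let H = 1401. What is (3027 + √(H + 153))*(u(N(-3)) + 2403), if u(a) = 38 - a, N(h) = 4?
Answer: 7376799 + 2437*√1554 ≈ 7.4729e+6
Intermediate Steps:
(3027 + √(H + 153))*(u(N(-3)) + 2403) = (3027 + √(1401 + 153))*((38 - 1*4) + 2403) = (3027 + √1554)*((38 - 4) + 2403) = (3027 + √1554)*(34 + 2403) = (3027 + √1554)*2437 = 7376799 + 2437*√1554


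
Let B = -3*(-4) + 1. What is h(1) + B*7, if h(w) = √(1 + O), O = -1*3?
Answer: 91 + I*√2 ≈ 91.0 + 1.4142*I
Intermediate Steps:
O = -3
h(w) = I*√2 (h(w) = √(1 - 3) = √(-2) = I*√2)
B = 13 (B = 12 + 1 = 13)
h(1) + B*7 = I*√2 + 13*7 = I*√2 + 91 = 91 + I*√2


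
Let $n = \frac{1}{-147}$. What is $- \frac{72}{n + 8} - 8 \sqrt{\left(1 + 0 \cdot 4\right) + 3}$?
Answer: $- \frac{29384}{1175} \approx -25.008$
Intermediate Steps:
$n = - \frac{1}{147} \approx -0.0068027$
$- \frac{72}{n + 8} - 8 \sqrt{\left(1 + 0 \cdot 4\right) + 3} = - \frac{72}{- \frac{1}{147} + 8} - 8 \sqrt{\left(1 + 0 \cdot 4\right) + 3} = - \frac{72}{\frac{1175}{147}} - 8 \sqrt{\left(1 + 0\right) + 3} = \left(-72\right) \frac{147}{1175} - 8 \sqrt{1 + 3} = - \frac{10584}{1175} - 8 \sqrt{4} = - \frac{10584}{1175} - 16 = - \frac{29384}{1175}$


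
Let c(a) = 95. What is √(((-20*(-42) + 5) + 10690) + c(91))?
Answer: √11630 ≈ 107.84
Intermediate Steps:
√(((-20*(-42) + 5) + 10690) + c(91)) = √(((-20*(-42) + 5) + 10690) + 95) = √(((840 + 5) + 10690) + 95) = √((845 + 10690) + 95) = √(11535 + 95) = √11630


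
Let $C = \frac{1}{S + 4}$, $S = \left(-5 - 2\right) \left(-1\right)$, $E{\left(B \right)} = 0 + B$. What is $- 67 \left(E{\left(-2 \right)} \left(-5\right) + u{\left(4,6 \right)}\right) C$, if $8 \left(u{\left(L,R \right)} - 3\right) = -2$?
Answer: $- \frac{3417}{44} \approx -77.659$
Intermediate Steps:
$u{\left(L,R \right)} = \frac{11}{4}$ ($u{\left(L,R \right)} = 3 + \frac{1}{8} \left(-2\right) = 3 - \frac{1}{4} = \frac{11}{4}$)
$E{\left(B \right)} = B$
$S = 7$ ($S = \left(-7\right) \left(-1\right) = 7$)
$C = \frac{1}{11}$ ($C = \frac{1}{7 + 4} = \frac{1}{11} \approx 0.090909$)
$- 67 \left(E{\left(-2 \right)} \left(-5\right) + u{\left(4,6 \right)}\right) C = - 67 \left(\left(-2\right) \left(-5\right) + \frac{11}{4}\right) \frac{1}{11} = - 67 \left(10 + \frac{11}{4}\right) \frac{1}{11} = \left(-67\right) \frac{51}{4} \cdot \frac{1}{11} = \left(- \frac{3417}{4}\right) \frac{1}{11} = - \frac{3417}{44}$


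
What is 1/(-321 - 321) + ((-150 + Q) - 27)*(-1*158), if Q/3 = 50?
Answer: 2738771/642 ≈ 4266.0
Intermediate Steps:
Q = 150 (Q = 3*50 = 150)
1/(-321 - 321) + ((-150 + Q) - 27)*(-1*158) = 1/(-321 - 321) + ((-150 + 150) - 27)*(-1*158) = 1/(-642) + (0 - 27)*(-158) = -1/642 - 27*(-158) = -1/642 + 4266 = 2738771/642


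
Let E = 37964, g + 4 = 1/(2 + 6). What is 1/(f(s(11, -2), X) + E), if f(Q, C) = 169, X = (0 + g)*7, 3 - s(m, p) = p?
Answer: 1/38133 ≈ 2.6224e-5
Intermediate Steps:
g = -31/8 (g = -4 + 1/(2 + 6) = -4 + 1/8 = -4 + ⅛ = -31/8 ≈ -3.8750)
s(m, p) = 3 - p
X = -217/8 (X = (0 - 31/8)*7 = -31/8*7 = -217/8 ≈ -27.125)
1/(f(s(11, -2), X) + E) = 1/(169 + 37964) = 1/38133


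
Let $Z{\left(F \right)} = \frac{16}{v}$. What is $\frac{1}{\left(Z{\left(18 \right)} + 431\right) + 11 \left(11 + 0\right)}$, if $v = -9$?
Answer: $\frac{9}{4952} \approx 0.0018174$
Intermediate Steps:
$Z{\left(F \right)} = - \frac{16}{9}$ ($Z{\left(F \right)} = \frac{16}{-9} = 16 \left(- \frac{1}{9}\right) = - \frac{16}{9}$)
$\frac{1}{\left(Z{\left(18 \right)} + 431\right) + 11 \left(11 + 0\right)} = \frac{1}{\left(- \frac{16}{9} + 431\right) + 11 \left(11 + 0\right)} = \frac{1}{\frac{3863}{9} + 11 \cdot 11} = \frac{1}{\frac{3863}{9} + 121} = \frac{1}{\frac{4952}{9}} = \frac{9}{4952}$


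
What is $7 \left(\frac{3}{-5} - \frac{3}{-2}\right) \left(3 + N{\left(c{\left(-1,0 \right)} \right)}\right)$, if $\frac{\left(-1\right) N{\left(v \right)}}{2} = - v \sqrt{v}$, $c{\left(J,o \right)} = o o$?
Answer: $\frac{189}{10} \approx 18.9$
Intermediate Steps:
$c{\left(J,o \right)} = o^{2}$
$N{\left(v \right)} = 2 v^{\frac{3}{2}}$ ($N{\left(v \right)} = - 2 - v \sqrt{v} = - 2 \left(- v^{\frac{3}{2}}\right) = 2 v^{\frac{3}{2}}$)
$7 \left(\frac{3}{-5} - \frac{3}{-2}\right) \left(3 + N{\left(c{\left(-1,0 \right)} \right)}\right) = 7 \left(\frac{3}{-5} - \frac{3}{-2}\right) \left(3 + 2 \left(0^{2}\right)^{\frac{3}{2}}\right) = 7 \left(3 \left(- \frac{1}{5}\right) - - \frac{3}{2}\right) \left(3 + 2 \cdot 0^{\frac{3}{2}}\right) = 7 \left(- \frac{3}{5} + \frac{3}{2}\right) \left(3 + 2 \cdot 0\right) = 7 \frac{9 \left(3 + 0\right)}{10} = 7 \cdot \frac{9}{10} \cdot 3 = 7 \cdot \frac{27}{10} = \frac{189}{10}$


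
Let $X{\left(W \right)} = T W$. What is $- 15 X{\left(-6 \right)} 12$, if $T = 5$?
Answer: $5400$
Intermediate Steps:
$X{\left(W \right)} = 5 W$
$- 15 X{\left(-6 \right)} 12 = - 15 \cdot 5 \left(-6\right) 12 = \left(-15\right) \left(-30\right) 12 = 450 \cdot 12 = 5400$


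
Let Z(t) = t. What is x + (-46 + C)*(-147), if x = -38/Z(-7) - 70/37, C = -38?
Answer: 3199048/259 ≈ 12352.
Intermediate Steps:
x = 916/259 (x = -38/(-7) - 70/37 = -38*(-1/7) - 70*1/37 = 38/7 - 70/37 = 916/259 ≈ 3.5367)
x + (-46 + C)*(-147) = 916/259 + (-46 - 38)*(-147) = 916/259 - 84*(-147) = 916/259 + 12348 = 3199048/259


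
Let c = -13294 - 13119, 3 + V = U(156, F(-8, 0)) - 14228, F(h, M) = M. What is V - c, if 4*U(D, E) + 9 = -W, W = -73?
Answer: 12198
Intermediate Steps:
U(D, E) = 16 (U(D, E) = -9/4 + (-1*(-73))/4 = -9/4 + (1/4)*73 = -9/4 + 73/4 = 16)
V = -14215 (V = -3 + (16 - 14228) = -3 - 14212 = -14215)
c = -26413
V - c = -14215 - 1*(-26413) = -14215 + 26413 = 12198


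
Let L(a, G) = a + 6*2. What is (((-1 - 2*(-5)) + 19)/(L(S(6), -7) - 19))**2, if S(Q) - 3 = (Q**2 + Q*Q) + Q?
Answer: 196/1369 ≈ 0.14317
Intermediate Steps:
S(Q) = 3 + Q + 2*Q**2 (S(Q) = 3 + ((Q**2 + Q*Q) + Q) = 3 + ((Q**2 + Q**2) + Q) = 3 + (2*Q**2 + Q) = 3 + (Q + 2*Q**2) = 3 + Q + 2*Q**2)
L(a, G) = 12 + a (L(a, G) = a + 12 = 12 + a)
(((-1 - 2*(-5)) + 19)/(L(S(6), -7) - 19))**2 = (((-1 - 2*(-5)) + 19)/((12 + (3 + 6 + 2*6**2)) - 19))**2 = (((-1 + 10) + 19)/((12 + (3 + 6 + 2*36)) - 19))**2 = ((9 + 19)/((12 + (3 + 6 + 72)) - 19))**2 = (28/((12 + 81) - 19))**2 = (28/(93 - 19))**2 = (28/74)**2 = (28*(1/74))**2 = (14/37)**2 = 196/1369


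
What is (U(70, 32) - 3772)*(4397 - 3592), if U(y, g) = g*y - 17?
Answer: -1246945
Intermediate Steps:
U(y, g) = -17 + g*y
(U(70, 32) - 3772)*(4397 - 3592) = ((-17 + 32*70) - 3772)*(4397 - 3592) = ((-17 + 2240) - 3772)*805 = (2223 - 3772)*805 = -1549*805 = -1246945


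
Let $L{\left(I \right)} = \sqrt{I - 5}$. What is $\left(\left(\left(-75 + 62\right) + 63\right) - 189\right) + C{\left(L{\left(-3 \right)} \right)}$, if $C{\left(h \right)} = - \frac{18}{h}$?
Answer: $-139 + \frac{9 i \sqrt{2}}{2} \approx -139.0 + 6.364 i$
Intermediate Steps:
$L{\left(I \right)} = \sqrt{-5 + I}$
$\left(\left(\left(-75 + 62\right) + 63\right) - 189\right) + C{\left(L{\left(-3 \right)} \right)} = \left(\left(\left(-75 + 62\right) + 63\right) - 189\right) - \frac{18}{\sqrt{-5 - 3}} = \left(\left(-13 + 63\right) - 189\right) - \frac{18}{\sqrt{-8}} = \left(50 - 189\right) - \frac{18}{2 i \sqrt{2}} = -139 - 18 \left(- \frac{i \sqrt{2}}{4}\right) = -139 + \frac{9 i \sqrt{2}}{2}$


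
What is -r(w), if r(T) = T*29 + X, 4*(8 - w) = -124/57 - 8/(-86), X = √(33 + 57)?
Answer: -605636/2451 - 3*√10 ≈ -256.58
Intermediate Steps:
X = 3*√10 (X = √90 = 3*√10 ≈ 9.4868)
w = 20884/2451 (w = 8 - (-124/57 - 8/(-86))/4 = 8 - (-124*1/57 - 8*(-1/86))/4 = 8 - (-124/57 + 4/43)/4 = 8 - ¼*(-5104/2451) = 8 + 1276/2451 = 20884/2451 ≈ 8.5206)
r(T) = 3*√10 + 29*T (r(T) = T*29 + 3*√10 = 29*T + 3*√10 = 3*√10 + 29*T)
-r(w) = -(3*√10 + 29*(20884/2451)) = -(3*√10 + 605636/2451) = -(605636/2451 + 3*√10) = -605636/2451 - 3*√10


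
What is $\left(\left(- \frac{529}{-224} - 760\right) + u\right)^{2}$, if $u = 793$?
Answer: $\frac{62742241}{50176} \approx 1250.4$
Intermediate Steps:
$\left(\left(- \frac{529}{-224} - 760\right) + u\right)^{2} = \left(\left(- \frac{529}{-224} - 760\right) + 793\right)^{2} = \left(\left(\left(-529\right) \left(- \frac{1}{224}\right) - 760\right) + 793\right)^{2} = \left(\left(\frac{529}{224} - 760\right) + 793\right)^{2} = \left(- \frac{169711}{224} + 793\right)^{2} = \left(\frac{7921}{224}\right)^{2} = \frac{62742241}{50176}$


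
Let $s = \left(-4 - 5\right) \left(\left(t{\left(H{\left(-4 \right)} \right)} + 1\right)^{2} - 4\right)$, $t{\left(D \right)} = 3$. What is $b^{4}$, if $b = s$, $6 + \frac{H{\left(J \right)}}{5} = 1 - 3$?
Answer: $136048896$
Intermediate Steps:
$H{\left(J \right)} = -40$ ($H{\left(J \right)} = -30 + 5 \left(1 - 3\right) = -30 + 5 \left(-2\right) = -30 - 10 = -40$)
$s = -108$ ($s = \left(-4 - 5\right) \left(\left(3 + 1\right)^{2} - 4\right) = - 9 \left(4^{2} - 4\right) = - 9 \left(16 - 4\right) = \left(-9\right) 12 = -108$)
$b = -108$
$b^{4} = \left(-108\right)^{4} = 136048896$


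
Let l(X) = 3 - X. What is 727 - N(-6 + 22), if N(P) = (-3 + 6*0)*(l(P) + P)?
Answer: 736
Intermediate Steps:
N(P) = -9 (N(P) = (-3 + 6*0)*((3 - P) + P) = (-3 + 0)*3 = -3*3 = -9)
727 - N(-6 + 22) = 727 - 1*(-9) = 727 + 9 = 736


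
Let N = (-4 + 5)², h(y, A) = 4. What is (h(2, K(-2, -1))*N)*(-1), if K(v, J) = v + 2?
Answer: -4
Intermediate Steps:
K(v, J) = 2 + v
N = 1 (N = 1² = 1)
(h(2, K(-2, -1))*N)*(-1) = (4*1)*(-1) = 4*(-1) = -4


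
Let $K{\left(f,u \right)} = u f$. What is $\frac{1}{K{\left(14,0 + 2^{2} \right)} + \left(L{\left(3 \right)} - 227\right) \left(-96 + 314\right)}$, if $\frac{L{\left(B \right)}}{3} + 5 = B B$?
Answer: $- \frac{1}{46814} \approx -2.1361 \cdot 10^{-5}$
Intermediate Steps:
$L{\left(B \right)} = -15 + 3 B^{2}$ ($L{\left(B \right)} = -15 + 3 B B = -15 + 3 B^{2}$)
$K{\left(f,u \right)} = f u$
$\frac{1}{K{\left(14,0 + 2^{2} \right)} + \left(L{\left(3 \right)} - 227\right) \left(-96 + 314\right)} = \frac{1}{14 \left(0 + 2^{2}\right) + \left(\left(-15 + 3 \cdot 3^{2}\right) - 227\right) \left(-96 + 314\right)} = \frac{1}{14 \left(0 + 4\right) + \left(\left(-15 + 3 \cdot 9\right) - 227\right) 218} = \frac{1}{14 \cdot 4 + \left(\left(-15 + 27\right) - 227\right) 218} = \frac{1}{56 + \left(12 - 227\right) 218} = \frac{1}{56 - 46870} = \frac{1}{-46814} = - \frac{1}{46814}$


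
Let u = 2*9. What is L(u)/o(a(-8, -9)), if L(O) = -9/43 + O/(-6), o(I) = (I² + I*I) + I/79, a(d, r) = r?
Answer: -3634/183309 ≈ -0.019824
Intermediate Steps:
o(I) = 2*I² + I/79 (o(I) = (I² + I²) + I*(1/79) = 2*I² + I/79)
u = 18
L(O) = -9/43 - O/6 (L(O) = -9*1/43 + O*(-⅙) = -9/43 - O/6)
L(u)/o(a(-8, -9)) = (-9/43 - ⅙*18)/(((1/79)*(-9)*(1 + 158*(-9)))) = (-9/43 - 3)/(((1/79)*(-9)*(1 - 1422))) = -138/(43*((1/79)*(-9)*(-1421))) = -138/(43*12789/79) = -138/43*79/12789 = -3634/183309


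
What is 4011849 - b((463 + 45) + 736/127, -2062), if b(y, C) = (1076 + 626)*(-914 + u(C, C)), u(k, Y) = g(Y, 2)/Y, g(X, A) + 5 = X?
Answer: 5738309770/1031 ≈ 5.5658e+6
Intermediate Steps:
g(X, A) = -5 + X
u(k, Y) = (-5 + Y)/Y
b(y, C) = -1555628 + 1702*(-5 + C)/C (b(y, C) = (1076 + 626)*(-914 + (-5 + C)/C) = 1702*(-914 + (-5 + C)/C) = -1555628 + 1702*(-5 + C)/C)
4011849 - b((463 + 45) + 736/127, -2062) = 4011849 - (-1553926 - 8510/(-2062)) = 4011849 - (-1553926 - 8510*(-1/2062)) = 4011849 - (-1553926 + 4255/1031) = 4011849 - 1*(-1602093451/1031) = 4011849 + 1602093451/1031 = 5738309770/1031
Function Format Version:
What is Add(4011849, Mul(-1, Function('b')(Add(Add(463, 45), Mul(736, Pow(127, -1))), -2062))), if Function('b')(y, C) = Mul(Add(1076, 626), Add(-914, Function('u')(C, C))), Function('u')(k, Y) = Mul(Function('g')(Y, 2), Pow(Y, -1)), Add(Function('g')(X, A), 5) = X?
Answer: Rational(5738309770, 1031) ≈ 5.5658e+6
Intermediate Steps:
Function('g')(X, A) = Add(-5, X)
Function('u')(k, Y) = Mul(Pow(Y, -1), Add(-5, Y)) (Function('u')(k, Y) = Mul(Add(-5, Y), Pow(Y, -1)) = Mul(Pow(Y, -1), Add(-5, Y)))
Function('b')(y, C) = Add(-1555628, Mul(1702, Pow(C, -1), Add(-5, C))) (Function('b')(y, C) = Mul(Add(1076, 626), Add(-914, Mul(Pow(C, -1), Add(-5, C)))) = Mul(1702, Add(-914, Mul(Pow(C, -1), Add(-5, C)))) = Add(-1555628, Mul(1702, Pow(C, -1), Add(-5, C))))
Add(4011849, Mul(-1, Function('b')(Add(Add(463, 45), Mul(736, Pow(127, -1))), -2062))) = Add(4011849, Mul(-1, Add(-1553926, Mul(-8510, Pow(-2062, -1))))) = Add(4011849, Mul(-1, Add(-1553926, Mul(-8510, Rational(-1, 2062))))) = Add(4011849, Mul(-1, Add(-1553926, Rational(4255, 1031)))) = Add(4011849, Mul(-1, Rational(-1602093451, 1031))) = Add(4011849, Rational(1602093451, 1031)) = Rational(5738309770, 1031)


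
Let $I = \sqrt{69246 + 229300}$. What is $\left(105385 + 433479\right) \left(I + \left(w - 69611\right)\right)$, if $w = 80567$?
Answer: $5903793984 + 538864 \sqrt{298546} \approx 6.1982 \cdot 10^{9}$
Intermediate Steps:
$I = \sqrt{298546} \approx 546.39$
$\left(105385 + 433479\right) \left(I + \left(w - 69611\right)\right) = \left(105385 + 433479\right) \left(\sqrt{298546} + \left(80567 - 69611\right)\right) = 538864 \left(\sqrt{298546} + 10956\right) = 538864 \left(10956 + \sqrt{298546}\right) = 5903793984 + 538864 \sqrt{298546}$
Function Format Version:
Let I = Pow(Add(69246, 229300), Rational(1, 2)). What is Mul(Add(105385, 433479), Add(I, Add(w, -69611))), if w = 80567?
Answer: Add(5903793984, Mul(538864, Pow(298546, Rational(1, 2)))) ≈ 6.1982e+9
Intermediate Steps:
I = Pow(298546, Rational(1, 2)) ≈ 546.39
Mul(Add(105385, 433479), Add(I, Add(w, -69611))) = Mul(Add(105385, 433479), Add(Pow(298546, Rational(1, 2)), Add(80567, -69611))) = Mul(538864, Add(Pow(298546, Rational(1, 2)), 10956)) = Mul(538864, Add(10956, Pow(298546, Rational(1, 2)))) = Add(5903793984, Mul(538864, Pow(298546, Rational(1, 2))))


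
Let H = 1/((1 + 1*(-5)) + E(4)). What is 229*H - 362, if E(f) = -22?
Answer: -9641/26 ≈ -370.81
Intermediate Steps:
H = -1/26 (H = 1/((1 + 1*(-5)) - 22) = 1/((1 - 5) - 22) = 1/(-4 - 22) = 1/(-26) = -1/26 ≈ -0.038462)
229*H - 362 = 229*(-1/26) - 362 = -229/26 - 362 = -9641/26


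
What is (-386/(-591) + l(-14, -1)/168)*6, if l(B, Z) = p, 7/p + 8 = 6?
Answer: 5979/1576 ≈ 3.7938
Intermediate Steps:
p = -7/2 (p = 7/(-8 + 6) = 7/(-2) = 7*(-1/2) = -7/2 ≈ -3.5000)
l(B, Z) = -7/2
(-386/(-591) + l(-14, -1)/168)*6 = (-386/(-591) - 7/2/168)*6 = (-386*(-1/591) - 7/2*1/168)*6 = (386/591 - 1/48)*6 = (1993/3152)*6 = 5979/1576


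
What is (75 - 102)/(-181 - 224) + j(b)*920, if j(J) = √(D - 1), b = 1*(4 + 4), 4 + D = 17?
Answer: 1/15 + 1840*√3 ≈ 3187.0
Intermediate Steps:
D = 13 (D = -4 + 17 = 13)
b = 8 (b = 1*8 = 8)
j(J) = 2*√3 (j(J) = √(13 - 1) = √12 = 2*√3)
(75 - 102)/(-181 - 224) + j(b)*920 = (75 - 102)/(-181 - 224) + (2*√3)*920 = -27/(-405) + 1840*√3 = -27*(-1/405) + 1840*√3 = 1/15 + 1840*√3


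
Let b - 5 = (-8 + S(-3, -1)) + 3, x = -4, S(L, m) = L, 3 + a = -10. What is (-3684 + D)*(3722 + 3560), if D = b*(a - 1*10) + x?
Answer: -26353558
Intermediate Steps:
a = -13 (a = -3 - 10 = -13)
b = -3 (b = 5 + ((-8 - 3) + 3) = 5 + (-11 + 3) = 5 - 8 = -3)
D = 65 (D = -3*(-13 - 1*10) - 4 = -3*(-13 - 10) - 4 = -3*(-23) - 4 = 69 - 4 = 65)
(-3684 + D)*(3722 + 3560) = (-3684 + 65)*(3722 + 3560) = -3619*7282 = -26353558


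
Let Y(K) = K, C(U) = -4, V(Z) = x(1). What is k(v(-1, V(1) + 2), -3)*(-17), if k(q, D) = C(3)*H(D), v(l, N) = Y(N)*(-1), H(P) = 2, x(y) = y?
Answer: 136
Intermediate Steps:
V(Z) = 1
v(l, N) = -N (v(l, N) = N*(-1) = -N)
k(q, D) = -8 (k(q, D) = -4*2 = -8)
k(v(-1, V(1) + 2), -3)*(-17) = -8*(-17) = 136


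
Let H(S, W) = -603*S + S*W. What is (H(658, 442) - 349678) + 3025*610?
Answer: 1389634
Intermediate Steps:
(H(658, 442) - 349678) + 3025*610 = (658*(-603 + 442) - 349678) + 3025*610 = (658*(-161) - 349678) + 1845250 = (-105938 - 349678) + 1845250 = -455616 + 1845250 = 1389634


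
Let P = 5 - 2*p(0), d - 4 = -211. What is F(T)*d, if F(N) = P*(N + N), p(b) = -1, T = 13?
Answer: -37674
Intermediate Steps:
d = -207 (d = 4 - 211 = -207)
P = 7 (P = 5 - 2*(-1) = 5 + 2 = 7)
F(N) = 14*N (F(N) = 7*(N + N) = 7*(2*N) = 14*N)
F(T)*d = (14*13)*(-207) = 182*(-207) = -37674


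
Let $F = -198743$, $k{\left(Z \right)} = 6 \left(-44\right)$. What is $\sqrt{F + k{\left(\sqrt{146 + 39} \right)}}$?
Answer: $i \sqrt{199007} \approx 446.1 i$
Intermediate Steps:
$k{\left(Z \right)} = -264$
$\sqrt{F + k{\left(\sqrt{146 + 39} \right)}} = \sqrt{-198743 - 264} = \sqrt{-199007} = i \sqrt{199007}$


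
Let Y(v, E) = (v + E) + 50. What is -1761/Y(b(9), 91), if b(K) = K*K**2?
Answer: -587/290 ≈ -2.0241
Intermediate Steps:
b(K) = K**3
Y(v, E) = 50 + E + v (Y(v, E) = (E + v) + 50 = 50 + E + v)
-1761/Y(b(9), 91) = -1761/(50 + 91 + 9**3) = -1761/(50 + 91 + 729) = -1761/870 = -1761*1/870 = -587/290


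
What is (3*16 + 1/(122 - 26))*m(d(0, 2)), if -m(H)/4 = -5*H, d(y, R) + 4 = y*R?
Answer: -23045/6 ≈ -3840.8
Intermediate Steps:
d(y, R) = -4 + R*y (d(y, R) = -4 + y*R = -4 + R*y)
m(H) = 20*H (m(H) = -(-20)*H = 20*H)
(3*16 + 1/(122 - 26))*m(d(0, 2)) = (3*16 + 1/(122 - 26))*(20*(-4 + 2*0)) = (48 + 1/96)*(20*(-4 + 0)) = (48 + 1/96)*(20*(-4)) = (4609/96)*(-80) = -23045/6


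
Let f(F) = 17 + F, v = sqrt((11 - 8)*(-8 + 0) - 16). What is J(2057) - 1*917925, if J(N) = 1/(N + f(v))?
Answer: (-1835850*sqrt(10) + 1903776449*I)/(2*(sqrt(10) - 1037*I)) ≈ -9.1793e+5 - 1.9073e-6*I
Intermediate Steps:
v = 2*I*sqrt(10) (v = sqrt(3*(-8) - 16) = sqrt(-24 - 16) = sqrt(-40) = 2*I*sqrt(10) ≈ 6.3246*I)
J(N) = 1/(17 + N + 2*I*sqrt(10)) (J(N) = 1/(N + (17 + 2*I*sqrt(10))) = 1/(17 + N + 2*I*sqrt(10)))
J(2057) - 1*917925 = 1/(17 + 2057 + 2*I*sqrt(10)) - 1*917925 = 1/(2074 + 2*I*sqrt(10)) - 917925 = -917925 + 1/(2074 + 2*I*sqrt(10))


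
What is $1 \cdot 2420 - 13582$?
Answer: $-11162$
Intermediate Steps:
$1 \cdot 2420 - 13582 = 2420 - 13582 = -11162$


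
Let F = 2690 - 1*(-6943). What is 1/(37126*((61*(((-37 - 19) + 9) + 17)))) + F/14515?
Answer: 26178863705/39446300748 ≈ 0.66366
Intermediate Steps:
F = 9633 (F = 2690 + 6943 = 9633)
1/(37126*((61*(((-37 - 19) + 9) + 17)))) + F/14515 = 1/(37126*((61*(((-37 - 19) + 9) + 17)))) + 9633/14515 = 1/(37126*((61*((-56 + 9) + 17)))) + 9633*(1/14515) = 1/(37126*((61*(-47 + 17)))) + 9633/14515 = 1/(37126*((61*(-30)))) + 9633/14515 = (1/37126)/(-1830) + 9633/14515 = (1/37126)*(-1/1830) + 9633/14515 = -1/67940580 + 9633/14515 = 26178863705/39446300748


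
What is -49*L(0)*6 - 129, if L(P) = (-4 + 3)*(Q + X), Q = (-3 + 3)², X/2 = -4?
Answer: -2481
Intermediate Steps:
X = -8 (X = 2*(-4) = -8)
Q = 0 (Q = 0² = 0)
L(P) = 8 (L(P) = (-4 + 3)*(0 - 8) = -1*(-8) = 8)
-49*L(0)*6 - 129 = -49*8*6 - 129 = -2352 - 129 = -2481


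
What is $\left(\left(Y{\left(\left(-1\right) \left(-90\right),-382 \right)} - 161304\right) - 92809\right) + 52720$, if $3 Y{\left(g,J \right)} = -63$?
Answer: $-201414$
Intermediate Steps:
$Y{\left(g,J \right)} = -21$ ($Y{\left(g,J \right)} = \frac{1}{3} \left(-63\right) = -21$)
$\left(\left(Y{\left(\left(-1\right) \left(-90\right),-382 \right)} - 161304\right) - 92809\right) + 52720 = \left(\left(-21 - 161304\right) - 92809\right) + 52720 = \left(-161325 - 92809\right) + 52720 = -254134 + 52720 = -201414$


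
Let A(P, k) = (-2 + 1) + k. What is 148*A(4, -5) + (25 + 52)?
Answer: -811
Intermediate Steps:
A(P, k) = -1 + k
148*A(4, -5) + (25 + 52) = 148*(-1 - 5) + (25 + 52) = 148*(-6) + 77 = -888 + 77 = -811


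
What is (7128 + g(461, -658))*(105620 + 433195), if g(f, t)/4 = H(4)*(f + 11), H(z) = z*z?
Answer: 20117196840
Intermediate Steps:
H(z) = z²
g(f, t) = 704 + 64*f (g(f, t) = 4*(4²*(f + 11)) = 4*(16*(11 + f)) = 4*(176 + 16*f) = 704 + 64*f)
(7128 + g(461, -658))*(105620 + 433195) = (7128 + (704 + 64*461))*(105620 + 433195) = (7128 + (704 + 29504))*538815 = (7128 + 30208)*538815 = 37336*538815 = 20117196840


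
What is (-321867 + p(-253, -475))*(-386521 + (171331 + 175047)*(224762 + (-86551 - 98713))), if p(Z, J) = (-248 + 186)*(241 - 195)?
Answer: -4442432490640837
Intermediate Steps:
p(Z, J) = -2852 (p(Z, J) = -62*46 = -2852)
(-321867 + p(-253, -475))*(-386521 + (171331 + 175047)*(224762 + (-86551 - 98713))) = (-321867 - 2852)*(-386521 + (171331 + 175047)*(224762 + (-86551 - 98713))) = -324719*(-386521 + 346378*(224762 - 185264)) = -324719*(-386521 + 346378*39498) = -324719*(-386521 + 13681238244) = -324719*13680851723 = -4442432490640837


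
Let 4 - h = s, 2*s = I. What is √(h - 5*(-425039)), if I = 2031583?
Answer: 3*√493070/2 ≈ 1053.3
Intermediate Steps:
s = 2031583/2 (s = (½)*2031583 = 2031583/2 ≈ 1.0158e+6)
h = -2031575/2 (h = 4 - 1*2031583/2 = 4 - 2031583/2 = -2031575/2 ≈ -1.0158e+6)
√(h - 5*(-425039)) = √(-2031575/2 - 5*(-425039)) = √(-2031575/2 + 2125195) = √(2218815/2) = 3*√493070/2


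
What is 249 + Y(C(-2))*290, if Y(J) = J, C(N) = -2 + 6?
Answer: 1409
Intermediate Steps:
C(N) = 4
249 + Y(C(-2))*290 = 249 + 4*290 = 249 + 1160 = 1409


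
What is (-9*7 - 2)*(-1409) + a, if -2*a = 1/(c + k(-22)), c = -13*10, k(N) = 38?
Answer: 16851641/184 ≈ 91585.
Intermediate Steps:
c = -130
a = 1/184 (a = -1/(2*(-130 + 38)) = -½/(-92) = -½*(-1/92) = 1/184 ≈ 0.0054348)
(-9*7 - 2)*(-1409) + a = (-9*7 - 2)*(-1409) + 1/184 = (-63 - 2)*(-1409) + 1/184 = -65*(-1409) + 1/184 = 91585 + 1/184 = 16851641/184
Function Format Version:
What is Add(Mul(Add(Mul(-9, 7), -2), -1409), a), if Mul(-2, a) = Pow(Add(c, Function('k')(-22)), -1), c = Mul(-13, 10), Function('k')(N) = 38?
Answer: Rational(16851641, 184) ≈ 91585.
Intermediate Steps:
c = -130
a = Rational(1, 184) (a = Mul(Rational(-1, 2), Pow(Add(-130, 38), -1)) = Mul(Rational(-1, 2), Pow(-92, -1)) = Mul(Rational(-1, 2), Rational(-1, 92)) = Rational(1, 184) ≈ 0.0054348)
Add(Mul(Add(Mul(-9, 7), -2), -1409), a) = Add(Mul(Add(Mul(-9, 7), -2), -1409), Rational(1, 184)) = Add(Mul(Add(-63, -2), -1409), Rational(1, 184)) = Add(Mul(-65, -1409), Rational(1, 184)) = Add(91585, Rational(1, 184)) = Rational(16851641, 184)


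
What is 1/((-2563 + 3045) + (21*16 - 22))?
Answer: 1/796 ≈ 0.0012563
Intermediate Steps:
1/((-2563 + 3045) + (21*16 - 22)) = 1/(482 + (336 - 22)) = 1/(482 + 314) = 1/796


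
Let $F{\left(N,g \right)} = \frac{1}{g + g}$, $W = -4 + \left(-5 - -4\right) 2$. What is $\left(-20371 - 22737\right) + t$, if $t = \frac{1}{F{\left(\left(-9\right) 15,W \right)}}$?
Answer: $-43120$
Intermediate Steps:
$W = -6$ ($W = -4 + \left(-5 + 4\right) 2 = -4 - 2 = -6$)
$F{\left(N,g \right)} = \frac{1}{2 g}$
$t = -12$ ($t = \frac{1}{\frac{1}{2} \frac{1}{-6}} = \frac{1}{\frac{1}{2} \left(- \frac{1}{6}\right)} = \frac{1}{- \frac{1}{12}} = -12$)
$\left(-20371 - 22737\right) + t = \left(-20371 - 22737\right) - 12 = -43108 - 12 = -43120$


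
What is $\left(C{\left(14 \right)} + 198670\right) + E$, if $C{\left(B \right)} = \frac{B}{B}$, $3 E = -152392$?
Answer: $\frac{443621}{3} \approx 1.4787 \cdot 10^{5}$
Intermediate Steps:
$E = - \frac{152392}{3}$ ($E = \frac{1}{3} \left(-152392\right) = - \frac{152392}{3} \approx -50797.0$)
$C{\left(B \right)} = 1$
$\left(C{\left(14 \right)} + 198670\right) + E = \left(1 + 198670\right) - \frac{152392}{3} = 198671 - \frac{152392}{3} = \frac{443621}{3}$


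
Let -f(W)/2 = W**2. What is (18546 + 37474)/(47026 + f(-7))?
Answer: 14005/11732 ≈ 1.1937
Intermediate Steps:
f(W) = -2*W**2
(18546 + 37474)/(47026 + f(-7)) = (18546 + 37474)/(47026 - 2*(-7)**2) = 56020/(47026 - 2*49) = 56020/(47026 - 98) = 56020/46928 = 56020*(1/46928) = 14005/11732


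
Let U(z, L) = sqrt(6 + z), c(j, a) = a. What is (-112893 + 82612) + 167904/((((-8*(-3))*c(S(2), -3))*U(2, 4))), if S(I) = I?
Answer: -30281 - 583*sqrt(2) ≈ -31106.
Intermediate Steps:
(-112893 + 82612) + 167904/((((-8*(-3))*c(S(2), -3))*U(2, 4))) = (-112893 + 82612) + 167904/(((-8*(-3)*(-3))*sqrt(6 + 2))) = -30281 + 167904/(((24*(-3))*sqrt(8))) = -30281 + 167904/((-144*sqrt(2))) = -30281 + 167904*(-sqrt(2)/288) = -30281 - 583*sqrt(2)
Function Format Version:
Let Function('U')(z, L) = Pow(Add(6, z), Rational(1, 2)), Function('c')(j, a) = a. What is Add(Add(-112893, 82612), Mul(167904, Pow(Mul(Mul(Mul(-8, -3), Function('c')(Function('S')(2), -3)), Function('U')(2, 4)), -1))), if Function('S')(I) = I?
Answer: Add(-30281, Mul(-583, Pow(2, Rational(1, 2)))) ≈ -31106.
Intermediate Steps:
Add(Add(-112893, 82612), Mul(167904, Pow(Mul(Mul(Mul(-8, -3), Function('c')(Function('S')(2), -3)), Function('U')(2, 4)), -1))) = Add(Add(-112893, 82612), Mul(167904, Pow(Mul(Mul(Mul(-8, -3), -3), Pow(Add(6, 2), Rational(1, 2))), -1))) = Add(-30281, Mul(167904, Pow(Mul(Mul(24, -3), Pow(8, Rational(1, 2))), -1))) = Add(-30281, Mul(167904, Pow(Mul(-72, Mul(2, Pow(2, Rational(1, 2)))), -1))) = Add(-30281, Mul(167904, Pow(Mul(-144, Pow(2, Rational(1, 2))), -1))) = Add(-30281, Mul(167904, Mul(Rational(-1, 288), Pow(2, Rational(1, 2))))) = Add(-30281, Mul(-583, Pow(2, Rational(1, 2))))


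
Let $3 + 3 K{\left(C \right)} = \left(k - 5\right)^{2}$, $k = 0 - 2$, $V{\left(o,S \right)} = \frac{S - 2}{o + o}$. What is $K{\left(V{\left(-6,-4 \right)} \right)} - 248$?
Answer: $- \frac{698}{3} \approx -232.67$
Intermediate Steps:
$V{\left(o,S \right)} = \frac{-2 + S}{2 o}$
$k = -2$ ($k = 0 - 2 = -2$)
$K{\left(C \right)} = \frac{46}{3}$ ($K{\left(C \right)} = -1 + \frac{\left(-2 - 5\right)^{2}}{3} = -1 + \frac{\left(-7\right)^{2}}{3} = -1 + \frac{1}{3} \cdot 49 = -1 + \frac{49}{3} = \frac{46}{3}$)
$K{\left(V{\left(-6,-4 \right)} \right)} - 248 = \frac{46}{3} - 248 = - \frac{698}{3}$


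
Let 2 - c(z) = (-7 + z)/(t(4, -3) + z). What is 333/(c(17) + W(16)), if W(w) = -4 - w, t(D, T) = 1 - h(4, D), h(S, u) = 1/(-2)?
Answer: -12321/686 ≈ -17.961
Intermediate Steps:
h(S, u) = -1/2
t(D, T) = 3/2 (t(D, T) = 1 - 1*(-1/2) = 1 + 1/2 = 3/2)
c(z) = 2 - (-7 + z)/(3/2 + z)
333/(c(17) + W(16)) = 333/(2*(10 + 17)/(3 + 2*17) + (-4 - 1*16)) = 333/(2*27/(3 + 34) + (-4 - 16)) = 333/(2*27/37 - 20) = 333/(2*(1/37)*27 - 20) = 333/(54/37 - 20) = 333/(-686/37) = 333*(-37/686) = -12321/686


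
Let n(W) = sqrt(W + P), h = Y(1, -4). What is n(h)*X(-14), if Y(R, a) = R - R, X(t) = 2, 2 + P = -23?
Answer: 10*I ≈ 10.0*I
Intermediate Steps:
P = -25 (P = -2 - 23 = -25)
Y(R, a) = 0
h = 0
n(W) = sqrt(-25 + W) (n(W) = sqrt(W - 25) = sqrt(-25 + W))
n(h)*X(-14) = sqrt(-25 + 0)*2 = sqrt(-25)*2 = (5*I)*2 = 10*I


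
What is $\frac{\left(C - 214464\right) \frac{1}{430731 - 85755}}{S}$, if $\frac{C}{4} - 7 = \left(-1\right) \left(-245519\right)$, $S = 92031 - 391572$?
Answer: $- \frac{31985}{4305602334} \approx -7.4287 \cdot 10^{-6}$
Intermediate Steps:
$S = -299541$ ($S = 92031 - 391572 = -299541$)
$C = 982104$ ($C = 28 + 4 \left(\left(-1\right) \left(-245519\right)\right) = 28 + 4 \cdot 245519 = 28 + 982076 = 982104$)
$\frac{\left(C - 214464\right) \frac{1}{430731 - 85755}}{S} = \frac{\left(982104 - 214464\right) \frac{1}{430731 - 85755}}{-299541} = \frac{767640}{344976} \left(- \frac{1}{299541}\right) = 767640 \cdot \frac{1}{344976} \left(- \frac{1}{299541}\right) = \frac{31985}{14374} \left(- \frac{1}{299541}\right) = - \frac{31985}{4305602334}$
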